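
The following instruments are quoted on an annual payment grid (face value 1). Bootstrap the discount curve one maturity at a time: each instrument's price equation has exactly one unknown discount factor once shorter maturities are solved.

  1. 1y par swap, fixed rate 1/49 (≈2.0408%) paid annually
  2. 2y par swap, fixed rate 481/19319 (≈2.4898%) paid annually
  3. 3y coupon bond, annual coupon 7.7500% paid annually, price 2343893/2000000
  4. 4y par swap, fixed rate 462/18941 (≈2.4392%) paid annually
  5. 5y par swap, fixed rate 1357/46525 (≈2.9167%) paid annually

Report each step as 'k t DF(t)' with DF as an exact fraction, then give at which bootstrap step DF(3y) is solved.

step 1 [1y] swap r/1=1/49: DF=(1 − 1/49·(0))/(1+1/49) = 49/50 ≈ 0.980000
step 2 [2y] swap r/1=481/19319: DF=(1 − 481/19319·(0.980000))/(1+481/19319) = 9519/10000 ≈ 0.951900
step 3 [3y] bond c/1=31/400: DF=(2343893/2000000 − 31/400·(0.980000+0.951900))/(1+31/400) = 9487/10000 ≈ 0.948700
step 4 [4y] swap r/1=462/18941: DF=(1 − 462/18941·(0.980000+0.951900+0.948700))/(1+462/18941) = 2269/2500 ≈ 0.907600
step 5 [5y] swap r/1=1357/46525: DF=(1 − 1357/46525·(0.980000+0.951900+0.948700+0.907600))/(1+1357/46525) = 8643/10000 ≈ 0.864300

1 1 49/50
2 2 9519/10000
3 3 9487/10000
4 4 2269/2500
5 5 8643/10000
DF(3y) is solved at step 3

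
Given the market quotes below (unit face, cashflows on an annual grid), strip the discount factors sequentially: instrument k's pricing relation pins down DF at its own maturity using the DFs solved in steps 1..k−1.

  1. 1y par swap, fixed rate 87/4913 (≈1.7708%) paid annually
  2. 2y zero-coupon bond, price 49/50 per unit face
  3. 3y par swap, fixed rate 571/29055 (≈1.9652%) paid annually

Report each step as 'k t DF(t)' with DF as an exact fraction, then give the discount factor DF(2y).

1 1 4913/5000
2 2 49/50
3 3 9429/10000
DF(2y) = 49/50 ≈ 0.980000

step 1 [1y] swap r/1=87/4913: DF=(1 − 87/4913·(0))/(1+87/4913) = 4913/5000 ≈ 0.982600
step 2 [2y] zero: DF = P = 49/50 ≈ 0.980000
step 3 [3y] swap r/1=571/29055: DF=(1 − 571/29055·(0.982600+0.980000))/(1+571/29055) = 9429/10000 ≈ 0.942900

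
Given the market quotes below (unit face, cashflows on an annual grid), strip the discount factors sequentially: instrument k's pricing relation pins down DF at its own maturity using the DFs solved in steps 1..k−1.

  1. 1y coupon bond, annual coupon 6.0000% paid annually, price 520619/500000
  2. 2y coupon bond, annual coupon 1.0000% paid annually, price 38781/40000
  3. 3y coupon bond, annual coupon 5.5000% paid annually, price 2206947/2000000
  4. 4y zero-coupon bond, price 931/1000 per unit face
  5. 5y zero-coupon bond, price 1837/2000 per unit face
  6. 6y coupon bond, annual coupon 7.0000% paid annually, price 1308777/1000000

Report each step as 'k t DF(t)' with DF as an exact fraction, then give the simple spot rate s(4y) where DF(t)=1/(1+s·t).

1 1 9823/10000
2 2 4751/5000
3 3 2363/2500
4 4 931/1000
5 5 1837/2000
6 6 9139/10000
s(4y) = (1/(931/1000) − 1)/(4) = 69/3724 ≈ 1.8528%

step 1 [1y] bond c/1=3/50: DF=(520619/500000 − 3/50·(0))/(1+3/50) = 9823/10000 ≈ 0.982300
step 2 [2y] bond c/1=1/100: DF=(38781/40000 − 1/100·(0.982300))/(1+1/100) = 4751/5000 ≈ 0.950200
step 3 [3y] bond c/1=11/200: DF=(2206947/2000000 − 11/200·(0.982300+0.950200))/(1+11/200) = 2363/2500 ≈ 0.945200
step 4 [4y] zero: DF = P = 931/1000 ≈ 0.931000
step 5 [5y] zero: DF = P = 1837/2000 ≈ 0.918500
step 6 [6y] bond c/1=7/100: DF=(1308777/1000000 − 7/100·(0.982300+0.950200+0.945200+0.931000+0.918500))/(1+7/100) = 9139/10000 ≈ 0.913900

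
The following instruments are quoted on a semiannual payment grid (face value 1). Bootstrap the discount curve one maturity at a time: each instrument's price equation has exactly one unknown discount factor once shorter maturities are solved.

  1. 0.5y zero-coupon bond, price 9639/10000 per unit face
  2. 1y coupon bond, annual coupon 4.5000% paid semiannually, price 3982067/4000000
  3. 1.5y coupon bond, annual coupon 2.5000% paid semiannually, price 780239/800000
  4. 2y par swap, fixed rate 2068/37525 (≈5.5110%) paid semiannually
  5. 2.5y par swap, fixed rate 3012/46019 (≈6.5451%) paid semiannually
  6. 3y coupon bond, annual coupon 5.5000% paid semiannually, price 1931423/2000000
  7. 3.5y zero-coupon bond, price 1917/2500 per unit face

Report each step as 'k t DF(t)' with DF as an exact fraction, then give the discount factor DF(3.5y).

step 1 [0.5y] zero: DF = P = 9639/10000 ≈ 0.963900
step 2 [1y] bond c/2=9/400: DF=(3982067/4000000 − 9/400·(0.963900))/(1+9/400) = 2381/2500 ≈ 0.952400
step 3 [1.5y] bond c/2=1/80: DF=(780239/800000 − 1/80·(0.963900+0.952400))/(1+1/80) = 2349/2500 ≈ 0.939600
step 4 [2y] swap r/2=1034/37525: DF=(1 − 1034/37525·(0.963900+0.952400+0.939600))/(1+1034/37525) = 4483/5000 ≈ 0.896600
step 5 [2.5y] swap r/2=1506/46019: DF=(1 − 1506/46019·(0.963900+0.952400+0.939600+0.896600))/(1+1506/46019) = 4247/5000 ≈ 0.849400
step 6 [3y] bond c/2=11/400: DF=(1931423/2000000 − 11/400·(0.963900+0.952400+0.939600+0.896600+0.849400))/(1+11/400) = 8167/10000 ≈ 0.816700
step 7 [3.5y] zero: DF = P = 1917/2500 ≈ 0.766800

1 1/2 9639/10000
2 1 2381/2500
3 3/2 2349/2500
4 2 4483/5000
5 5/2 4247/5000
6 3 8167/10000
7 7/2 1917/2500
DF(3.5y) = 1917/2500 ≈ 0.766800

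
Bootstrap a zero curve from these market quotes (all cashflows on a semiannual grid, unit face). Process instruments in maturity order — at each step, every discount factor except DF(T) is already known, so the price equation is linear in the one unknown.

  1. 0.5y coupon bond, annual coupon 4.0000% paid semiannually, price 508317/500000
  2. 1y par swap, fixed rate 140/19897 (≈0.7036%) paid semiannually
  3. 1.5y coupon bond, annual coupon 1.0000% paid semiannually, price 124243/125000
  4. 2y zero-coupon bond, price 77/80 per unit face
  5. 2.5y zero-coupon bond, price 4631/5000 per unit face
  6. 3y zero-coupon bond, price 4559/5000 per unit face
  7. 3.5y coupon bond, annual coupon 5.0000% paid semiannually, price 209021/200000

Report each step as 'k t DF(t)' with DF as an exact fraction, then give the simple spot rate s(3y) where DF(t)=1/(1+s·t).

step 1 [0.5y] bond c/2=1/50: DF=(508317/500000 − 1/50·(0))/(1+1/50) = 9967/10000 ≈ 0.996700
step 2 [1y] swap r/2=70/19897: DF=(1 − 70/19897·(0.996700))/(1+70/19897) = 993/1000 ≈ 0.993000
step 3 [1.5y] bond c/2=1/200: DF=(124243/125000 − 1/200·(0.996700+0.993000))/(1+1/200) = 9791/10000 ≈ 0.979100
step 4 [2y] zero: DF = P = 77/80 ≈ 0.962500
step 5 [2.5y] zero: DF = P = 4631/5000 ≈ 0.926200
step 6 [3y] zero: DF = P = 4559/5000 ≈ 0.911800
step 7 [3.5y] bond c/2=1/40: DF=(209021/200000 − 1/40·(0.996700+0.993000+0.979100+0.962500+0.926200+0.911800))/(1+1/40) = 8789/10000 ≈ 0.878900

1 1/2 9967/10000
2 1 993/1000
3 3/2 9791/10000
4 2 77/80
5 5/2 4631/5000
6 3 4559/5000
7 7/2 8789/10000
s(3y) = (1/(4559/5000) − 1)/(3) = 147/4559 ≈ 3.2244%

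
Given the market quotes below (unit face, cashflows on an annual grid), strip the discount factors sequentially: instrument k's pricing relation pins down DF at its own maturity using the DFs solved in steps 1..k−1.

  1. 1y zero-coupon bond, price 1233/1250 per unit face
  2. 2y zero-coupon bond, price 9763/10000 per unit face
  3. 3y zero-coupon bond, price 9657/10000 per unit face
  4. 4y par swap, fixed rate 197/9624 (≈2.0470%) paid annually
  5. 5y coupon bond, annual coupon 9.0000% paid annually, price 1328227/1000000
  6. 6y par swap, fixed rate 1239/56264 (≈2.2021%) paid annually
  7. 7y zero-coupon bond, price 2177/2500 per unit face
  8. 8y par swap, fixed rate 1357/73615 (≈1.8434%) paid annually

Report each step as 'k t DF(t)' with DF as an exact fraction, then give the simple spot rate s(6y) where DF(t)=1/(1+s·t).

step 1 [1y] zero: DF = P = 1233/1250 ≈ 0.986400
step 2 [2y] zero: DF = P = 9763/10000 ≈ 0.976300
step 3 [3y] zero: DF = P = 9657/10000 ≈ 0.965700
step 4 [4y] swap r/1=197/9624: DF=(1 − 197/9624·(0.986400+0.976300+0.965700))/(1+197/9624) = 2303/2500 ≈ 0.921200
step 5 [5y] bond c/1=9/100: DF=(1328227/1000000 − 9/100·(0.986400+0.976300+0.965700+0.921200))/(1+9/100) = 9007/10000 ≈ 0.900700
step 6 [6y] swap r/1=1239/56264: DF=(1 − 1239/56264·(0.986400+0.976300+0.965700+0.921200+0.900700))/(1+1239/56264) = 8761/10000 ≈ 0.876100
step 7 [7y] zero: DF = P = 2177/2500 ≈ 0.870800
step 8 [8y] swap r/1=1357/73615: DF=(1 − 1357/73615·(0.986400+0.976300+0.965700+0.921200+0.900700+0.876100+0.870800))/(1+1357/73615) = 8643/10000 ≈ 0.864300

1 1 1233/1250
2 2 9763/10000
3 3 9657/10000
4 4 2303/2500
5 5 9007/10000
6 6 8761/10000
7 7 2177/2500
8 8 8643/10000
s(6y) = (1/(8761/10000) − 1)/(6) = 413/17522 ≈ 2.3570%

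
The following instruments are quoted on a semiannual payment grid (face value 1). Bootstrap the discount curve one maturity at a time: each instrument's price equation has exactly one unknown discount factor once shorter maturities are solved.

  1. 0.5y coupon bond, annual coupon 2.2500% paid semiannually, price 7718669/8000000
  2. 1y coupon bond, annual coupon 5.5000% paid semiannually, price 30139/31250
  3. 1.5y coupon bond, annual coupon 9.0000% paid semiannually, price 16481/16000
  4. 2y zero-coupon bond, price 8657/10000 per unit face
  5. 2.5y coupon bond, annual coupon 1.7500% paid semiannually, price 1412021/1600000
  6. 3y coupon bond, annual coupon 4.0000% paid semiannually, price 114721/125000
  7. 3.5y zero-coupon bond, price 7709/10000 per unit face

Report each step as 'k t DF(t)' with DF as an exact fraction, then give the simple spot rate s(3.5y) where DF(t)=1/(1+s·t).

step 1 [0.5y] bond c/2=9/800: DF=(7718669/8000000 − 9/800·(0))/(1+9/800) = 9541/10000 ≈ 0.954100
step 2 [1y] bond c/2=11/400: DF=(30139/31250 − 11/400·(0.954100))/(1+11/400) = 9131/10000 ≈ 0.913100
step 3 [1.5y] bond c/2=9/200: DF=(16481/16000 − 9/200·(0.954100+0.913100))/(1+9/200) = 9053/10000 ≈ 0.905300
step 4 [2y] zero: DF = P = 8657/10000 ≈ 0.865700
step 5 [2.5y] bond c/2=7/800: DF=(1412021/1600000 − 7/800·(0.954100+0.913100+0.905300+0.865700))/(1+7/800) = 8433/10000 ≈ 0.843300
step 6 [3y] bond c/2=1/50: DF=(114721/125000 − 1/50·(0.954100+0.913100+0.905300+0.865700+0.843300))/(1+1/50) = 8119/10000 ≈ 0.811900
step 7 [3.5y] zero: DF = P = 7709/10000 ≈ 0.770900

1 1/2 9541/10000
2 1 9131/10000
3 3/2 9053/10000
4 2 8657/10000
5 5/2 8433/10000
6 3 8119/10000
7 7/2 7709/10000
s(3.5y) = (1/(7709/10000) − 1)/(7/2) = 4582/53963 ≈ 8.4910%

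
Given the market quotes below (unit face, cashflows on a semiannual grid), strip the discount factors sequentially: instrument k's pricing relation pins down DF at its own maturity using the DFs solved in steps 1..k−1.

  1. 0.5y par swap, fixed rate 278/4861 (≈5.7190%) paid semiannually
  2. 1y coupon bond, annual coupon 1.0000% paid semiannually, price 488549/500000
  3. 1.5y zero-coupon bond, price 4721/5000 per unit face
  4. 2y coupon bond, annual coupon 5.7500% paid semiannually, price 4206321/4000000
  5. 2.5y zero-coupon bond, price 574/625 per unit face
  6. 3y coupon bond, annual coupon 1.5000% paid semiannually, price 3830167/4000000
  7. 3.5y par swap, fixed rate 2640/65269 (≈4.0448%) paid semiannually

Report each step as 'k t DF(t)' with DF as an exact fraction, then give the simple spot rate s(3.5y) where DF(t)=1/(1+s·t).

1 1/2 4861/5000
2 1 4837/5000
3 3/2 4721/5000
4 2 1177/1250
5 5/2 574/625
6 3 9151/10000
7 7/2 217/250
s(3.5y) = (1/(217/250) − 1)/(7/2) = 66/1519 ≈ 4.3450%

step 1 [0.5y] swap r/2=139/4861: DF=(1 − 139/4861·(0))/(1+139/4861) = 4861/5000 ≈ 0.972200
step 2 [1y] bond c/2=1/200: DF=(488549/500000 − 1/200·(0.972200))/(1+1/200) = 4837/5000 ≈ 0.967400
step 3 [1.5y] zero: DF = P = 4721/5000 ≈ 0.944200
step 4 [2y] bond c/2=23/800: DF=(4206321/4000000 − 23/800·(0.972200+0.967400+0.944200))/(1+23/800) = 1177/1250 ≈ 0.941600
step 5 [2.5y] zero: DF = P = 574/625 ≈ 0.918400
step 6 [3y] bond c/2=3/400: DF=(3830167/4000000 − 3/400·(0.972200+0.967400+0.944200+0.941600+0.918400))/(1+3/400) = 9151/10000 ≈ 0.915100
step 7 [3.5y] swap r/2=1320/65269: DF=(1 − 1320/65269·(0.972200+0.967400+0.944200+0.941600+0.918400+0.915100))/(1+1320/65269) = 217/250 ≈ 0.868000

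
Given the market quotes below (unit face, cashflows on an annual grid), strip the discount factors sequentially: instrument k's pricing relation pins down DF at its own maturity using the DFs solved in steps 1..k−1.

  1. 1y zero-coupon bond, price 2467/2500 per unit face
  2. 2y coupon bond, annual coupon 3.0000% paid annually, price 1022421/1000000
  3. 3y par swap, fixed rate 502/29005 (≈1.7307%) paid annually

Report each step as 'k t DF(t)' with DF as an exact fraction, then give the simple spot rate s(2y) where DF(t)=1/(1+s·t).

step 1 [1y] zero: DF = P = 2467/2500 ≈ 0.986800
step 2 [2y] bond c/1=3/100: DF=(1022421/1000000 − 3/100·(0.986800))/(1+3/100) = 9639/10000 ≈ 0.963900
step 3 [3y] swap r/1=502/29005: DF=(1 − 502/29005·(0.986800+0.963900))/(1+502/29005) = 4749/5000 ≈ 0.949800

1 1 2467/2500
2 2 9639/10000
3 3 4749/5000
s(2y) = (1/(9639/10000) − 1)/(2) = 361/19278 ≈ 1.8726%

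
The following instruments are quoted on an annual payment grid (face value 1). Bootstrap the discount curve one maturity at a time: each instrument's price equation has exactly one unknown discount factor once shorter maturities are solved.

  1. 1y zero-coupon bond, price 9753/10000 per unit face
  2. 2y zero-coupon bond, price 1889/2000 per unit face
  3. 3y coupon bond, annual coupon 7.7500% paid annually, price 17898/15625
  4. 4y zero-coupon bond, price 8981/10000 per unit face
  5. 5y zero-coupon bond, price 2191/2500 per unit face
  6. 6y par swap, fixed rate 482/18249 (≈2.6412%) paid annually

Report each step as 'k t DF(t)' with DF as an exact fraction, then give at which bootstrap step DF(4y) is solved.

step 1 [1y] zero: DF = P = 9753/10000 ≈ 0.975300
step 2 [2y] zero: DF = P = 1889/2000 ≈ 0.944500
step 3 [3y] bond c/1=31/400: DF=(17898/15625 − 31/400·(0.975300+0.944500))/(1+31/400) = 37/40 ≈ 0.925000
step 4 [4y] zero: DF = P = 8981/10000 ≈ 0.898100
step 5 [5y] zero: DF = P = 2191/2500 ≈ 0.876400
step 6 [6y] swap r/1=482/18249: DF=(1 − 482/18249·(0.975300+0.944500+0.925000+0.898100+0.876400))/(1+482/18249) = 4277/5000 ≈ 0.855400

1 1 9753/10000
2 2 1889/2000
3 3 37/40
4 4 8981/10000
5 5 2191/2500
6 6 4277/5000
DF(4y) is solved at step 4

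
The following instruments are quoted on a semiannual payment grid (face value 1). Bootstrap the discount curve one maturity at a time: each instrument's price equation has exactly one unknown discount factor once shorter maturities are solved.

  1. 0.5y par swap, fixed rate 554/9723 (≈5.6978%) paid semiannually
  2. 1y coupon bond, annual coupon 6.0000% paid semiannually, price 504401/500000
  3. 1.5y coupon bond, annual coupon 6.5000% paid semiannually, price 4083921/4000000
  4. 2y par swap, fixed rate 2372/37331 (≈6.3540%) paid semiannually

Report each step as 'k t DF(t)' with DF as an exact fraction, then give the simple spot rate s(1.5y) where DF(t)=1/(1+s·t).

step 1 [0.5y] swap r/2=277/9723: DF=(1 − 277/9723·(0))/(1+277/9723) = 9723/10000 ≈ 0.972300
step 2 [1y] bond c/2=3/100: DF=(504401/500000 − 3/100·(0.972300))/(1+3/100) = 9511/10000 ≈ 0.951100
step 3 [1.5y] bond c/2=13/400: DF=(4083921/4000000 − 13/400·(0.972300+0.951100))/(1+13/400) = 9283/10000 ≈ 0.928300
step 4 [2y] swap r/2=1186/37331: DF=(1 − 1186/37331·(0.972300+0.951100+0.928300))/(1+1186/37331) = 4407/5000 ≈ 0.881400

1 1/2 9723/10000
2 1 9511/10000
3 3/2 9283/10000
4 2 4407/5000
s(1.5y) = (1/(9283/10000) − 1)/(3/2) = 478/9283 ≈ 5.1492%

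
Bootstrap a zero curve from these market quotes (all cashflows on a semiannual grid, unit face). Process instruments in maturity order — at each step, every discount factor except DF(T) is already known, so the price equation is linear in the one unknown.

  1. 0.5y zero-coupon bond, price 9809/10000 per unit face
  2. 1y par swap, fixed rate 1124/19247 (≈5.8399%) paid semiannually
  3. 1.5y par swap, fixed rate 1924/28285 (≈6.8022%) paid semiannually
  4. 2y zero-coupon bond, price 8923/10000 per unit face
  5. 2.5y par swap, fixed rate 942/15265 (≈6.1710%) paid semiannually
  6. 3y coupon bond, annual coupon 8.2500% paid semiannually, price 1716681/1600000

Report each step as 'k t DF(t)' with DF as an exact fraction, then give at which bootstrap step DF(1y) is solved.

1 1/2 9809/10000
2 1 4719/5000
3 3/2 4519/5000
4 2 8923/10000
5 5/2 8587/10000
6 3 849/1000
DF(1y) is solved at step 2

step 1 [0.5y] zero: DF = P = 9809/10000 ≈ 0.980900
step 2 [1y] swap r/2=562/19247: DF=(1 − 562/19247·(0.980900))/(1+562/19247) = 4719/5000 ≈ 0.943800
step 3 [1.5y] swap r/2=962/28285: DF=(1 − 962/28285·(0.980900+0.943800))/(1+962/28285) = 4519/5000 ≈ 0.903800
step 4 [2y] zero: DF = P = 8923/10000 ≈ 0.892300
step 5 [2.5y] swap r/2=471/15265: DF=(1 − 471/15265·(0.980900+0.943800+0.903800+0.892300))/(1+471/15265) = 8587/10000 ≈ 0.858700
step 6 [3y] bond c/2=33/800: DF=(1716681/1600000 − 33/800·(0.980900+0.943800+0.903800+0.892300+0.858700))/(1+33/800) = 849/1000 ≈ 0.849000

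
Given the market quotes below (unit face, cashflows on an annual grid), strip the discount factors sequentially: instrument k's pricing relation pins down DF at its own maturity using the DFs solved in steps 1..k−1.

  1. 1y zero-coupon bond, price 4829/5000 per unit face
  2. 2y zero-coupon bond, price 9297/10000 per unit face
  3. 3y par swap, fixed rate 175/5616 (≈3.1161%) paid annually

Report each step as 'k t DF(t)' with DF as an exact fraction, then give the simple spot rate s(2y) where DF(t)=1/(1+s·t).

1 1 4829/5000
2 2 9297/10000
3 3 73/80
s(2y) = (1/(9297/10000) − 1)/(2) = 703/18594 ≈ 3.7808%

step 1 [1y] zero: DF = P = 4829/5000 ≈ 0.965800
step 2 [2y] zero: DF = P = 9297/10000 ≈ 0.929700
step 3 [3y] swap r/1=175/5616: DF=(1 − 175/5616·(0.965800+0.929700))/(1+175/5616) = 73/80 ≈ 0.912500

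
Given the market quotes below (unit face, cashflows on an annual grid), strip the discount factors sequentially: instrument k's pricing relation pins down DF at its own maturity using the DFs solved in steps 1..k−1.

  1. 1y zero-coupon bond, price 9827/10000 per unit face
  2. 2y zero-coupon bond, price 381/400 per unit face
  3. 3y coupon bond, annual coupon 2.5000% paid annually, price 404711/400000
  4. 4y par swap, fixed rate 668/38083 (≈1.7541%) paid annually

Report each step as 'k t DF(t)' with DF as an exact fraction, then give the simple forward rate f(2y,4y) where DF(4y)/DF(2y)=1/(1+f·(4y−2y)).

1 1 9827/10000
2 2 381/400
3 3 9399/10000
4 4 2333/2500
f(2y,4y) = ((381/400)/(2333/2500) − 1)/(2) = 193/18664 ≈ 1.0341%

step 1 [1y] zero: DF = P = 9827/10000 ≈ 0.982700
step 2 [2y] zero: DF = P = 381/400 ≈ 0.952500
step 3 [3y] bond c/1=1/40: DF=(404711/400000 − 1/40·(0.982700+0.952500))/(1+1/40) = 9399/10000 ≈ 0.939900
step 4 [4y] swap r/1=668/38083: DF=(1 − 668/38083·(0.982700+0.952500+0.939900))/(1+668/38083) = 2333/2500 ≈ 0.933200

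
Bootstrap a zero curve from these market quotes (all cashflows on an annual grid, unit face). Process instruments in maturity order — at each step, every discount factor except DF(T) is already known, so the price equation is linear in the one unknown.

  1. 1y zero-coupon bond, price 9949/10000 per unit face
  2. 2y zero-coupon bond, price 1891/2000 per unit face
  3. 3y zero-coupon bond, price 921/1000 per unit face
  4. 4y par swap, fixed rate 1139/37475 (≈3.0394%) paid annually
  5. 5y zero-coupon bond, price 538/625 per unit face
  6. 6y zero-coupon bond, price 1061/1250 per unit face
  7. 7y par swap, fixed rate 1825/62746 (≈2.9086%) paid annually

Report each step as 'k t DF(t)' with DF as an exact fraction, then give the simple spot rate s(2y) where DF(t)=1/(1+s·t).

1 1 9949/10000
2 2 1891/2000
3 3 921/1000
4 4 8861/10000
5 5 538/625
6 6 1061/1250
7 7 327/400
s(2y) = (1/(1891/2000) − 1)/(2) = 109/3782 ≈ 2.8821%

step 1 [1y] zero: DF = P = 9949/10000 ≈ 0.994900
step 2 [2y] zero: DF = P = 1891/2000 ≈ 0.945500
step 3 [3y] zero: DF = P = 921/1000 ≈ 0.921000
step 4 [4y] swap r/1=1139/37475: DF=(1 − 1139/37475·(0.994900+0.945500+0.921000))/(1+1139/37475) = 8861/10000 ≈ 0.886100
step 5 [5y] zero: DF = P = 538/625 ≈ 0.860800
step 6 [6y] zero: DF = P = 1061/1250 ≈ 0.848800
step 7 [7y] swap r/1=1825/62746: DF=(1 − 1825/62746·(0.994900+0.945500+0.921000+0.886100+0.860800+0.848800))/(1+1825/62746) = 327/400 ≈ 0.817500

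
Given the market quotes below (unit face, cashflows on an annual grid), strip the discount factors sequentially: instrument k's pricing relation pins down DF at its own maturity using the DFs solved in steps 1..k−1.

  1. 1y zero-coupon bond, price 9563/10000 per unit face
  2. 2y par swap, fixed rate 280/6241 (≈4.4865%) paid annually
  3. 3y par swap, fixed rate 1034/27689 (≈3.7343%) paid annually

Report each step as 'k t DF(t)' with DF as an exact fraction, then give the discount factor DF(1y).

step 1 [1y] zero: DF = P = 9563/10000 ≈ 0.956300
step 2 [2y] swap r/1=280/6241: DF=(1 − 280/6241·(0.956300))/(1+280/6241) = 229/250 ≈ 0.916000
step 3 [3y] swap r/1=1034/27689: DF=(1 − 1034/27689·(0.956300+0.916000))/(1+1034/27689) = 4483/5000 ≈ 0.896600

1 1 9563/10000
2 2 229/250
3 3 4483/5000
DF(1y) = 9563/10000 ≈ 0.956300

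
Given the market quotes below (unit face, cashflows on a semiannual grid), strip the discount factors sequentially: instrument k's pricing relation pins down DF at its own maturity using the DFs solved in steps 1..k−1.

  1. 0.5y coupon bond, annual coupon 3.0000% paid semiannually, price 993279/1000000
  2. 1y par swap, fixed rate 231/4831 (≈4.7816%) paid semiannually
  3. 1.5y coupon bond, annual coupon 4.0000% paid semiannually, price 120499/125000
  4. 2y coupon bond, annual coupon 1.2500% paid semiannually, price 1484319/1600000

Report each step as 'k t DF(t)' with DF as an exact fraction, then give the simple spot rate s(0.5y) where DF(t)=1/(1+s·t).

1 1/2 4893/5000
2 1 4769/5000
3 3/2 567/625
4 2 9043/10000
s(0.5y) = (1/(4893/5000) − 1)/(1/2) = 214/4893 ≈ 4.3736%

step 1 [0.5y] bond c/2=3/200: DF=(993279/1000000 − 3/200·(0))/(1+3/200) = 4893/5000 ≈ 0.978600
step 2 [1y] swap r/2=231/9662: DF=(1 − 231/9662·(0.978600))/(1+231/9662) = 4769/5000 ≈ 0.953800
step 3 [1.5y] bond c/2=1/50: DF=(120499/125000 − 1/50·(0.978600+0.953800))/(1+1/50) = 567/625 ≈ 0.907200
step 4 [2y] bond c/2=1/160: DF=(1484319/1600000 − 1/160·(0.978600+0.953800+0.907200))/(1+1/160) = 9043/10000 ≈ 0.904300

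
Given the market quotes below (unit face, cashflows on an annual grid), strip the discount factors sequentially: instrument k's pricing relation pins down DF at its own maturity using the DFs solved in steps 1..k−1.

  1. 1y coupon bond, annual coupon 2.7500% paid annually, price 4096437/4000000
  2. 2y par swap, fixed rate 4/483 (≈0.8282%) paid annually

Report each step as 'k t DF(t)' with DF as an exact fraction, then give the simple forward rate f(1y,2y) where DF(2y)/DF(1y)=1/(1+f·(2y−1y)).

step 1 [1y] bond c/1=11/400: DF=(4096437/4000000 − 11/400·(0))/(1+11/400) = 9967/10000 ≈ 0.996700
step 2 [2y] swap r/1=4/483: DF=(1 − 4/483·(0.996700))/(1+4/483) = 2459/2500 ≈ 0.983600

1 1 9967/10000
2 2 2459/2500
f(1y,2y) = ((9967/10000)/(2459/2500) − 1)/(1) = 131/9836 ≈ 1.3318%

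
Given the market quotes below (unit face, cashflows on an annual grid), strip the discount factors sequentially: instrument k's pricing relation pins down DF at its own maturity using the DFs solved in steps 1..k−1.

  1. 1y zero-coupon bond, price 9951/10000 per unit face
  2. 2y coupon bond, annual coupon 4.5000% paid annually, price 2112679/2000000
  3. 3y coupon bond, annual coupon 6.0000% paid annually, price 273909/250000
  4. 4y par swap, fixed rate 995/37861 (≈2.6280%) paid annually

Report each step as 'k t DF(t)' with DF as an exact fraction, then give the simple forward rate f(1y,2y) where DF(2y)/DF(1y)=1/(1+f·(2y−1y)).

step 1 [1y] zero: DF = P = 9951/10000 ≈ 0.995100
step 2 [2y] bond c/1=9/200: DF=(2112679/2000000 − 9/200·(0.995100))/(1+9/200) = 121/125 ≈ 0.968000
step 3 [3y] bond c/1=3/50: DF=(273909/250000 − 3/50·(0.995100+0.968000))/(1+3/50) = 369/400 ≈ 0.922500
step 4 [4y] swap r/1=995/37861: DF=(1 − 995/37861·(0.995100+0.968000+0.922500))/(1+995/37861) = 1801/2000 ≈ 0.900500

1 1 9951/10000
2 2 121/125
3 3 369/400
4 4 1801/2000
f(1y,2y) = ((9951/10000)/(121/125) − 1)/(1) = 271/9680 ≈ 2.7996%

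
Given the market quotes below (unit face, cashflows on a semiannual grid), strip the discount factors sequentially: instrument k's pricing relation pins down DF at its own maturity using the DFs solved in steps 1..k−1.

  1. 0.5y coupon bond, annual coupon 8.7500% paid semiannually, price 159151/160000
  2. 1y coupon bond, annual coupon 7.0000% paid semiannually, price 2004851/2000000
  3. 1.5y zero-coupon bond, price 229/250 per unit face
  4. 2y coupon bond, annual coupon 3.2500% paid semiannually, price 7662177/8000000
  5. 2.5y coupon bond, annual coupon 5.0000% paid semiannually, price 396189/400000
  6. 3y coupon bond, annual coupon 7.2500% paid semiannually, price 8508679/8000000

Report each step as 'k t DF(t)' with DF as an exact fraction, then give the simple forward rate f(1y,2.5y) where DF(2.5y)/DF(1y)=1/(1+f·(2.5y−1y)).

step 1 [0.5y] bond c/2=7/160: DF=(159151/160000 − 7/160·(0))/(1+7/160) = 953/1000 ≈ 0.953000
step 2 [1y] bond c/2=7/200: DF=(2004851/2000000 − 7/200·(0.953000))/(1+7/200) = 9363/10000 ≈ 0.936300
step 3 [1.5y] zero: DF = P = 229/250 ≈ 0.916000
step 4 [2y] bond c/2=13/800: DF=(7662177/8000000 − 13/800·(0.953000+0.936300+0.916000))/(1+13/800) = 561/625 ≈ 0.897600
step 5 [2.5y] bond c/2=1/40: DF=(396189/400000 − 1/40·(0.953000+0.936300+0.916000+0.897600))/(1+1/40) = 219/250 ≈ 0.876000
step 6 [3y] bond c/2=29/800: DF=(8508679/8000000 − 29/800·(0.953000+0.936300+0.916000+0.897600+0.876000))/(1+29/800) = 4331/5000 ≈ 0.866200

1 1/2 953/1000
2 1 9363/10000
3 3/2 229/250
4 2 561/625
5 5/2 219/250
6 3 4331/5000
f(1y,2.5y) = ((9363/10000)/(219/250) − 1)/(3/2) = 67/1460 ≈ 4.5890%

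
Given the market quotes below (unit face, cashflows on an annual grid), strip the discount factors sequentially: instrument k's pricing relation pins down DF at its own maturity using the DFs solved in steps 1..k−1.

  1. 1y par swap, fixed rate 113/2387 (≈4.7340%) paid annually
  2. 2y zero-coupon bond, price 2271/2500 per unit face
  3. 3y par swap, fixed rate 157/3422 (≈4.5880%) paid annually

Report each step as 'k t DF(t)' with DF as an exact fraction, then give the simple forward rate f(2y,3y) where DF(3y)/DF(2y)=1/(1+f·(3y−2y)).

step 1 [1y] swap r/1=113/2387: DF=(1 − 113/2387·(0))/(1+113/2387) = 2387/2500 ≈ 0.954800
step 2 [2y] zero: DF = P = 2271/2500 ≈ 0.908400
step 3 [3y] swap r/1=157/3422: DF=(1 − 157/3422·(0.954800+0.908400))/(1+157/3422) = 1093/1250 ≈ 0.874400

1 1 2387/2500
2 2 2271/2500
3 3 1093/1250
f(2y,3y) = ((2271/2500)/(1093/1250) − 1)/(1) = 85/2186 ≈ 3.8884%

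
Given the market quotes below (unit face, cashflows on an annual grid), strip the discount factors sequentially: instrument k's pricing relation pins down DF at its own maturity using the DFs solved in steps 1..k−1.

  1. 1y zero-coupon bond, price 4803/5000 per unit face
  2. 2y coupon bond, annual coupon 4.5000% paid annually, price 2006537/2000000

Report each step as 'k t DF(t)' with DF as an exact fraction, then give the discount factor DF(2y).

1 1 4803/5000
2 2 9187/10000
DF(2y) = 9187/10000 ≈ 0.918700

step 1 [1y] zero: DF = P = 4803/5000 ≈ 0.960600
step 2 [2y] bond c/1=9/200: DF=(2006537/2000000 − 9/200·(0.960600))/(1+9/200) = 9187/10000 ≈ 0.918700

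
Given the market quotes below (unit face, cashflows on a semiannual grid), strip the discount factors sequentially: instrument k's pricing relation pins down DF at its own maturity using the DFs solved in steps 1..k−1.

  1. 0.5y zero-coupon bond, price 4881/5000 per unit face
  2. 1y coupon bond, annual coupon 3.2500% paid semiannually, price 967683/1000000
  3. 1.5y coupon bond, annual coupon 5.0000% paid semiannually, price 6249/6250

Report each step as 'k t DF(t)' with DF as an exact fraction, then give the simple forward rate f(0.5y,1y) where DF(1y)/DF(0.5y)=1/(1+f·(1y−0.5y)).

1 1/2 4881/5000
2 1 4683/5000
3 3/2 1161/1250
f(0.5y,1y) = ((4881/5000)/(4683/5000) − 1)/(1/2) = 132/1561 ≈ 8.4561%

step 1 [0.5y] zero: DF = P = 4881/5000 ≈ 0.976200
step 2 [1y] bond c/2=13/800: DF=(967683/1000000 − 13/800·(0.976200))/(1+13/800) = 4683/5000 ≈ 0.936600
step 3 [1.5y] bond c/2=1/40: DF=(6249/6250 − 1/40·(0.976200+0.936600))/(1+1/40) = 1161/1250 ≈ 0.928800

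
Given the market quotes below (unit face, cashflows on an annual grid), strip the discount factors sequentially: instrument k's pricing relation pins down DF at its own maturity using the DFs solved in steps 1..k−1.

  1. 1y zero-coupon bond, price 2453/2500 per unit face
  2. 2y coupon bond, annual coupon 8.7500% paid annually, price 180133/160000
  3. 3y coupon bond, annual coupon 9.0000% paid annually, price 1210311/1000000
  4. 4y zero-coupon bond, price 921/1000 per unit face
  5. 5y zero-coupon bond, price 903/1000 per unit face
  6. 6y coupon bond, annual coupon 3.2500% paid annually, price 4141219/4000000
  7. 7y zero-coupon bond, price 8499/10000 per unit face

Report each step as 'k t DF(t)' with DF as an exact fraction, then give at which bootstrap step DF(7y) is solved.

step 1 [1y] zero: DF = P = 2453/2500 ≈ 0.981200
step 2 [2y] bond c/1=7/80: DF=(180133/160000 − 7/80·(0.981200))/(1+7/80) = 9563/10000 ≈ 0.956300
step 3 [3y] bond c/1=9/100: DF=(1210311/1000000 − 9/100·(0.981200+0.956300))/(1+9/100) = 594/625 ≈ 0.950400
step 4 [4y] zero: DF = P = 921/1000 ≈ 0.921000
step 5 [5y] zero: DF = P = 903/1000 ≈ 0.903000
step 6 [6y] bond c/1=13/400: DF=(4141219/4000000 − 13/400·(0.981200+0.956300+0.950400+0.921000+0.903000))/(1+13/400) = 534/625 ≈ 0.854400
step 7 [7y] zero: DF = P = 8499/10000 ≈ 0.849900

1 1 2453/2500
2 2 9563/10000
3 3 594/625
4 4 921/1000
5 5 903/1000
6 6 534/625
7 7 8499/10000
DF(7y) is solved at step 7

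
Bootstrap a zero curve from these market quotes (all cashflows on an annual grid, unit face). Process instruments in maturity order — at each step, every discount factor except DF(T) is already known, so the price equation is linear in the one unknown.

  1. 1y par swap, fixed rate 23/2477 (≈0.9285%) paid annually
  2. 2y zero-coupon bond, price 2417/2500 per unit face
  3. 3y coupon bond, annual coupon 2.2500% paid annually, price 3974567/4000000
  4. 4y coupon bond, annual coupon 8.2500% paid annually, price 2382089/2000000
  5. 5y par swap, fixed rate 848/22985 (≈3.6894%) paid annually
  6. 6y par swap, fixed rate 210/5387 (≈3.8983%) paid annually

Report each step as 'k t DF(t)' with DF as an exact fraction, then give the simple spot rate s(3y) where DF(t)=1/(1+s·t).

1 1 2477/2500
2 2 2417/2500
3 3 9287/10000
4 4 8803/10000
5 5 519/625
6 6 79/100
s(3y) = (1/(9287/10000) − 1)/(3) = 713/27861 ≈ 2.5591%

step 1 [1y] swap r/1=23/2477: DF=(1 − 23/2477·(0))/(1+23/2477) = 2477/2500 ≈ 0.990800
step 2 [2y] zero: DF = P = 2417/2500 ≈ 0.966800
step 3 [3y] bond c/1=9/400: DF=(3974567/4000000 − 9/400·(0.990800+0.966800))/(1+9/400) = 9287/10000 ≈ 0.928700
step 4 [4y] bond c/1=33/400: DF=(2382089/2000000 − 33/400·(0.990800+0.966800+0.928700))/(1+33/400) = 8803/10000 ≈ 0.880300
step 5 [5y] swap r/1=848/22985: DF=(1 − 848/22985·(0.990800+0.966800+0.928700+0.880300))/(1+848/22985) = 519/625 ≈ 0.830400
step 6 [6y] swap r/1=210/5387: DF=(1 − 210/5387·(0.990800+0.966800+0.928700+0.880300+0.830400))/(1+210/5387) = 79/100 ≈ 0.790000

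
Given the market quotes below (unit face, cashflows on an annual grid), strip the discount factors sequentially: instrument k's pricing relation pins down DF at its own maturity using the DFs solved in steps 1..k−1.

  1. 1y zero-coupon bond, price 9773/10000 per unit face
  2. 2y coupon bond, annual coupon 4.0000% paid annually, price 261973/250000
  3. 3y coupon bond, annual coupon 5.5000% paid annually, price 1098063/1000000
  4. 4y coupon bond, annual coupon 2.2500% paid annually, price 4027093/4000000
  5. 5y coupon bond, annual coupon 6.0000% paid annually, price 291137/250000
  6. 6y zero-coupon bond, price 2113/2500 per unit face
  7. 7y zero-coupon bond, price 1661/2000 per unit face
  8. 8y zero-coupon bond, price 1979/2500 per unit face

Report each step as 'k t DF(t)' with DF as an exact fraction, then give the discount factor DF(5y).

step 1 [1y] zero: DF = P = 9773/10000 ≈ 0.977300
step 2 [2y] bond c/1=1/25: DF=(261973/250000 − 1/25·(0.977300))/(1+1/25) = 97/100 ≈ 0.970000
step 3 [3y] bond c/1=11/200: DF=(1098063/1000000 − 11/200·(0.977300+0.970000))/(1+11/200) = 9393/10000 ≈ 0.939300
step 4 [4y] bond c/1=9/400: DF=(4027093/4000000 − 9/400·(0.977300+0.970000+0.939300))/(1+9/400) = 9211/10000 ≈ 0.921100
step 5 [5y] bond c/1=3/50: DF=(291137/250000 − 3/50·(0.977300+0.970000+0.939300+0.921100))/(1+3/50) = 8831/10000 ≈ 0.883100
step 6 [6y] zero: DF = P = 2113/2500 ≈ 0.845200
step 7 [7y] zero: DF = P = 1661/2000 ≈ 0.830500
step 8 [8y] zero: DF = P = 1979/2500 ≈ 0.791600

1 1 9773/10000
2 2 97/100
3 3 9393/10000
4 4 9211/10000
5 5 8831/10000
6 6 2113/2500
7 7 1661/2000
8 8 1979/2500
DF(5y) = 8831/10000 ≈ 0.883100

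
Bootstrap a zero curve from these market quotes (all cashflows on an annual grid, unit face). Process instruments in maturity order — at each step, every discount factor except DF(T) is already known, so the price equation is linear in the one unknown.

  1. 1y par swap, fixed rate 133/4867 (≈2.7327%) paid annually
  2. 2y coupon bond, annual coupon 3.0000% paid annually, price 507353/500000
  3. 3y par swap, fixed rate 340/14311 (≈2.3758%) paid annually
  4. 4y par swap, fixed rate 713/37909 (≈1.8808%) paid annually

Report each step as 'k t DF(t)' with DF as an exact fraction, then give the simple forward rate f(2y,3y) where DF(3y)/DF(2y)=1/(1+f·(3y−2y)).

1 1 4867/5000
2 2 598/625
3 3 233/250
4 4 9287/10000
f(2y,3y) = ((598/625)/(233/250) − 1)/(1) = 31/1165 ≈ 2.6609%

step 1 [1y] swap r/1=133/4867: DF=(1 − 133/4867·(0))/(1+133/4867) = 4867/5000 ≈ 0.973400
step 2 [2y] bond c/1=3/100: DF=(507353/500000 − 3/100·(0.973400))/(1+3/100) = 598/625 ≈ 0.956800
step 3 [3y] swap r/1=340/14311: DF=(1 − 340/14311·(0.973400+0.956800))/(1+340/14311) = 233/250 ≈ 0.932000
step 4 [4y] swap r/1=713/37909: DF=(1 − 713/37909·(0.973400+0.956800+0.932000))/(1+713/37909) = 9287/10000 ≈ 0.928700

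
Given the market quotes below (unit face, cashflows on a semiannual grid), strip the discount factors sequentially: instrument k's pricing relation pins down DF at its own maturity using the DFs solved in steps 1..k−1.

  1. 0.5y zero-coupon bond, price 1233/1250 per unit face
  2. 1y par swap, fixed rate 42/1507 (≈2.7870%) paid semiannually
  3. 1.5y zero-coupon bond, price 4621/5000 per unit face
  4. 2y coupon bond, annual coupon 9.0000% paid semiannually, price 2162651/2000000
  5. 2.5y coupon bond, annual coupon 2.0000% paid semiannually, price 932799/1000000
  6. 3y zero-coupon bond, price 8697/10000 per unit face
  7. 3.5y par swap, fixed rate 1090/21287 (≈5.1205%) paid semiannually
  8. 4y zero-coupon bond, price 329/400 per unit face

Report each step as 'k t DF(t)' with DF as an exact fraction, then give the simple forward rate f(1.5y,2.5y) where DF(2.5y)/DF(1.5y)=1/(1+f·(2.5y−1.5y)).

1 1/2 1233/1250
2 1 9727/10000
3 3/2 4621/5000
4 2 4553/5000
5 5/2 443/500
6 3 8697/10000
7 7/2 1673/2000
8 4 329/400
f(1.5y,2.5y) = ((4621/5000)/(443/500) − 1)/(1) = 191/4430 ≈ 4.3115%

step 1 [0.5y] zero: DF = P = 1233/1250 ≈ 0.986400
step 2 [1y] swap r/2=21/1507: DF=(1 − 21/1507·(0.986400))/(1+21/1507) = 9727/10000 ≈ 0.972700
step 3 [1.5y] zero: DF = P = 4621/5000 ≈ 0.924200
step 4 [2y] bond c/2=9/200: DF=(2162651/2000000 − 9/200·(0.986400+0.972700+0.924200))/(1+9/200) = 4553/5000 ≈ 0.910600
step 5 [2.5y] bond c/2=1/100: DF=(932799/1000000 − 1/100·(0.986400+0.972700+0.924200+0.910600))/(1+1/100) = 443/500 ≈ 0.886000
step 6 [3y] zero: DF = P = 8697/10000 ≈ 0.869700
step 7 [3.5y] swap r/2=545/21287: DF=(1 − 545/21287·(0.986400+0.972700+0.924200+0.910600+0.886000+0.869700))/(1+545/21287) = 1673/2000 ≈ 0.836500
step 8 [4y] zero: DF = P = 329/400 ≈ 0.822500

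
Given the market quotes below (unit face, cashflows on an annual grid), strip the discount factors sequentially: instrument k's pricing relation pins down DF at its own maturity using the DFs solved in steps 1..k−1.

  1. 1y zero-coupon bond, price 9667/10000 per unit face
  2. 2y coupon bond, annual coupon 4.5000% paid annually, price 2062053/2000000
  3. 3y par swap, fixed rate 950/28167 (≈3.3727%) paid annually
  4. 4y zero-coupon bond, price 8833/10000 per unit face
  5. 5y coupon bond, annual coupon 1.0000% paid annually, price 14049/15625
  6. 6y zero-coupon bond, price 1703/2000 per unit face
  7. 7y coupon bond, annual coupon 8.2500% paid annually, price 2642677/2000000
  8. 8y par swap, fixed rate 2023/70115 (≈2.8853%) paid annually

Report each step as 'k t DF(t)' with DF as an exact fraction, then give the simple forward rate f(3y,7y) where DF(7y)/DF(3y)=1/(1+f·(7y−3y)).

step 1 [1y] zero: DF = P = 9667/10000 ≈ 0.966700
step 2 [2y] bond c/1=9/200: DF=(2062053/2000000 − 9/200·(0.966700))/(1+9/200) = 189/200 ≈ 0.945000
step 3 [3y] swap r/1=950/28167: DF=(1 − 950/28167·(0.966700+0.945000))/(1+950/28167) = 181/200 ≈ 0.905000
step 4 [4y] zero: DF = P = 8833/10000 ≈ 0.883300
step 5 [5y] bond c/1=1/100: DF=(14049/15625 − 1/100·(0.966700+0.945000+0.905000+0.883300))/(1+1/100) = 1067/1250 ≈ 0.853600
step 6 [6y] zero: DF = P = 1703/2000 ≈ 0.851500
step 7 [7y] bond c/1=33/400: DF=(2642677/2000000 − 33/400·(0.966700+0.945000+0.905000+0.883300+0.853600+0.851500))/(1+33/400) = 8087/10000 ≈ 0.808700
step 8 [8y] swap r/1=2023/70115: DF=(1 − 2023/70115·(0.966700+0.945000+0.905000+0.883300+0.853600+0.851500+0.808700))/(1+2023/70115) = 7977/10000 ≈ 0.797700

1 1 9667/10000
2 2 189/200
3 3 181/200
4 4 8833/10000
5 5 1067/1250
6 6 1703/2000
7 7 8087/10000
8 8 7977/10000
f(3y,7y) = ((181/200)/(8087/10000) − 1)/(4) = 963/32348 ≈ 2.9770%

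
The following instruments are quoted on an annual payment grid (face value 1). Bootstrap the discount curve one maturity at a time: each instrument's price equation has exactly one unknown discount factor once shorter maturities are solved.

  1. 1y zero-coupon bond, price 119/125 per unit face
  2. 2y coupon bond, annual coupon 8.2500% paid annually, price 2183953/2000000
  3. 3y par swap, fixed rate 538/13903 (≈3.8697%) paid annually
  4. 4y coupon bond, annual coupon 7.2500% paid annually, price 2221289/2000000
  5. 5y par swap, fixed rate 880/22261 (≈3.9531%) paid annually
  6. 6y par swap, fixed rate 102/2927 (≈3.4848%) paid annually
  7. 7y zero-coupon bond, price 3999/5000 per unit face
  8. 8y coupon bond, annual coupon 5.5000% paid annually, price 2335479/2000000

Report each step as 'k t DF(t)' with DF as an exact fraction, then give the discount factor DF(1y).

1 1 119/125
2 2 4681/5000
3 3 2231/2500
4 4 2119/2500
5 5 103/125
6 6 2041/2500
7 7 3999/5000
8 8 1581/2000
DF(1y) = 119/125 ≈ 0.952000

step 1 [1y] zero: DF = P = 119/125 ≈ 0.952000
step 2 [2y] bond c/1=33/400: DF=(2183953/2000000 − 33/400·(0.952000))/(1+33/400) = 4681/5000 ≈ 0.936200
step 3 [3y] swap r/1=538/13903: DF=(1 − 538/13903·(0.952000+0.936200))/(1+538/13903) = 2231/2500 ≈ 0.892400
step 4 [4y] bond c/1=29/400: DF=(2221289/2000000 − 29/400·(0.952000+0.936200+0.892400))/(1+29/400) = 2119/2500 ≈ 0.847600
step 5 [5y] swap r/1=880/22261: DF=(1 − 880/22261·(0.952000+0.936200+0.892400+0.847600))/(1+880/22261) = 103/125 ≈ 0.824000
step 6 [6y] swap r/1=102/2927: DF=(1 − 102/2927·(0.952000+0.936200+0.892400+0.847600+0.824000))/(1+102/2927) = 2041/2500 ≈ 0.816400
step 7 [7y] zero: DF = P = 3999/5000 ≈ 0.799800
step 8 [8y] bond c/1=11/200: DF=(2335479/2000000 − 11/200·(0.952000+0.936200+0.892400+0.847600+0.824000+0.816400+0.799800))/(1+11/200) = 1581/2000 ≈ 0.790500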